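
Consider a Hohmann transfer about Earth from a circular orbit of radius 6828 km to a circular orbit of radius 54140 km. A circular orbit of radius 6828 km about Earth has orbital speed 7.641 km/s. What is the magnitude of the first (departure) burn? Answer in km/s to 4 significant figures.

From the circular-orbit relation v² = μ/r at r = 6828 km: μ = v²r = (7.641)² × 6828 = 3.98652×10^5 km³/s².
Semi-major axis of the transfer orbit: a_t = (6828 + 54140)/2 = 30484 km.
On the circular orbit at r = 6828 km, v_c = √(μ/r) = 7.6410 km/s.
Transfer-orbit speed at the same r (vis-viva, a = a_t): v_t = √[μ(2/r − 1/a_t)] = 10.183 km/s.
Δv₁ = |v_t − v_c| = |10.183 − 7.6410| = 2.542 km/s.

Δv₁ = 2.542 km/s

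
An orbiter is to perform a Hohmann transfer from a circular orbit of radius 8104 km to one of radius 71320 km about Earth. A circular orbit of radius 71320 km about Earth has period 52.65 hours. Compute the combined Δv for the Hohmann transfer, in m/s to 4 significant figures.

From Kepler's third law T² = 4π²r³/μ at r = 71320 km, T = 52.65 hours = 52.65 × 3600 s = 1.8954×10^5 s: μ = 4π²r³/T² = 3.98650×10^5 km³/s².
The Hohmann ellipse has a_t = (r₁ + r₂)/2 = 39712 km.
At r₁ the circular-orbit speed is v₁ = √(μ/r₁) = 7.01369 km/s.
On the transfer ellipse at r₁, vis-viva gives v_p = √[μ(2/r₁ − 1/a_t)] = 9.39920 km/s.
First burn Δv₁ = |v_p − v₁| = 2.386 km/s.
At r₂, v₂ = √(μ/r₂) = 2.364 km/s.
Transfer-orbit speed at r₂: v_a = √[μ(2/r₂ − 1/a_t)] = 1.068 km/s.
Second burn Δv₂ = |v₂ − v_a| = 1.296 km/s.
Δv = Δv₁ + Δv₂ = 2.386 + 1.296 = 3.682 km/s.

Δv = 3682 m/s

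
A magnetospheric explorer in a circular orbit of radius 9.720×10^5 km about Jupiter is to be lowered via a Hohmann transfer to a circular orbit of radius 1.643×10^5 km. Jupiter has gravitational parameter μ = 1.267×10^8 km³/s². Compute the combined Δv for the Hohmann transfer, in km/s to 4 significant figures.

Δv = 13.83 km/s

Semi-major axis of the transfer orbit: a_t = (9.720×10^5 + 1.643×10^5)/2 = 5.6815×10^5 km.
Circular speed at r₁: v₁ = √(μ/r₁) = √(1.267×10^8/9.720×10^5) = 11.417 km/s.
On the transfer ellipse at r₁, vis-viva equation gives v_a = √[μ(2/r₁ − 1/a_t)] = 6.1396 km/s.
First burn Δv₁ = |v_a − v₁| = 5.277 km/s.
Circular speed at r₂: v₂ = √(μ/r₂) = 27.76959 km/s.
Transfer-orbit speed at r₂: v_p = √[μ(2/r₂ − 1/a_t)] = 36.32212 km/s.
Second burn Δv₂ = |v₂ − v_p| = 8.553 km/s.
Δv = Δv₁ + Δv₂ = 5.277 + 8.553 = 13.83 km/s.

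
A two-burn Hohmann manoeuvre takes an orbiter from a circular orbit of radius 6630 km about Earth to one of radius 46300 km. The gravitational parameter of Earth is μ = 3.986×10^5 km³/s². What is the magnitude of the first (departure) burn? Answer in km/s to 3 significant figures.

Semi-major axis of the transfer orbit: a_t = (6630 + 46300)/2 = 26465 km.
On the circular orbit at r = 6630 km, v_c = √(μ/r) = 7.7538 km/s.
Vis-viva on the transfer ellipse at r = 6630 km gives v_t = √[μ(2/r − 1/a_t)] = 10.256 km/s.
Δv₁ = |v_t − v_c| = |10.256 − 7.7538| = 2.502 km/s.

Δv₁ = 2.50 km/s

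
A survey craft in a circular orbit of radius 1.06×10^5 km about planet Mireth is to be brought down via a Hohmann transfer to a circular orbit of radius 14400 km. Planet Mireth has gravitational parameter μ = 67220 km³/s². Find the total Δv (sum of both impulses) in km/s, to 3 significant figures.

The Hohmann ellipse has a_t = (r₁ + r₂)/2 = 60200 km.
At r₁ the circular-orbit speed is v₁ = √(μ/r₁) = 0.79634 km/s.
On the transfer ellipse at r₁, v² = μ(2/r − 1/a) gives v_a = √[μ(2/r₁ − 1/a_t)] = 0.38947 km/s.
First burn Δv₁ = |v_a − v₁| = 0.4069 km/s.
Circular speed at r₂: v₂ = √(μ/r₂) = 2.1606 km/s.
Transfer-orbit speed at r₂: v_p = √[μ(2/r₂ − 1/a_t)] = 2.8670 km/s.
Second burn Δv₂ = |v₂ − v_p| = 0.7064 km/s.
Total Δv = Δv₁ + Δv₂ = 1.113 km/s.

Δv = 1.11 km/s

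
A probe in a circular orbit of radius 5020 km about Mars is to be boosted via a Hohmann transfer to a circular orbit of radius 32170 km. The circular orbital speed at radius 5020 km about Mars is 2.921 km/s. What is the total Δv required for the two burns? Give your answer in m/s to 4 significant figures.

From the circular-orbit relation v² = μ/r at r = 5020 km: μ = v²r = (2.921)² × 5020 = 42831.8 km³/s².
The Hohmann ellipse has a_t = (r₁ + r₂)/2 = 18595 km.
Circular speed at r₁: v₁ = √(μ/r₁) = √(42831.8/5020) = 2.921 km/s.
Transfer-orbit speed at r₁ (v² = μ(2/r − 1/a)): v_p = √[μ(2/r₁ − 1/a_t)] = 3.842 km/s.
First burn Δv₁ = |v_p − v₁| = 0.9210 km/s.
Circular speed at r₂: v₂ = √(μ/r₂) = 1.15387 km/s.
Transfer-orbit speed at r₂: v_a = √[μ(2/r₂ − 1/a_t)] = 0.599531 km/s.
Second burn Δv₂ = |v₂ − v_a| = 0.5543 km/s.
Total Δv = Δv₁ + Δv₂ = 1.475 km/s.

Δv = 1475 m/s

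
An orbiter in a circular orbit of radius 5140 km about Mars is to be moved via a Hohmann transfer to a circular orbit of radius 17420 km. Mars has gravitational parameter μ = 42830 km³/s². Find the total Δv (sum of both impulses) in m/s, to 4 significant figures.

Transfer-ellipse semi-major axis a_t = (r₁ + r₂)/2 = (5140 + 17420)/2 = 11280 km.
At r₁ the circular-orbit speed is v₁ = √(μ/r₁) = 2.88664 km/s.
Transfer-orbit speed at r₁ (vis-viva equation): v_p = √[μ(2/r₁ − 1/a_t)] = 3.58725 km/s.
First burn Δv₁ = |v_p − v₁| = 0.7006 km/s.
Circular speed at r₂: v₂ = √(μ/r₂) = 1.5680 km/s.
Transfer-orbit speed at r₂: v_a = √[μ(2/r₂ − 1/a_t)] = 1.0585 km/s.
Second burn Δv₂ = |v₂ − v_a| = 0.5095 km/s.
Δv = Δv₁ + Δv₂ = 0.7006 + 0.5095 = 1.210 km/s.

Δv = 1210 m/s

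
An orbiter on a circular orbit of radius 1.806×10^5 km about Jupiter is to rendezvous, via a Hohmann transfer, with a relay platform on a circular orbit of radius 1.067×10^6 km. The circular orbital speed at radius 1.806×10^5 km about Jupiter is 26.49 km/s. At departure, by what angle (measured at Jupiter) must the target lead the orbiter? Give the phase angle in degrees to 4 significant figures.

φ = 99.54°

From the circular-orbit relation v² = μ/r at r = 1.806×10^5 km: μ = v²r = (26.49)² × 1.806×10^5 = 1.26731×10^8 km³/s².
Transfer-ellipse semi-major axis a_t = (r₁ + r₂)/2 = (1.806×10^5 + 1.067×10^6)/2 = 6.238×10^5 km.
The half-period of the transfer ellipse is t = π√(a_t³/μ) = 1.3749×10^5 s.
The target's mean motion on its circular orbit is ω₂ = √(μ/r₂³) = 1.0214×10^-5 rad/s.
Angle swept by the target during transfer: ω₂·t = 1.4043 rad = 80.46°.
The orbiter traverses 180° on the transfer ellipse, so the target must lead by 180° − 80.46° = 99.54°.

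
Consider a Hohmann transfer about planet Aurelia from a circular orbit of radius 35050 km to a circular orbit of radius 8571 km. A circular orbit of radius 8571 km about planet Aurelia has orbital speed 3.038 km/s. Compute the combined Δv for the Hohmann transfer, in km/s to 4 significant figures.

From the circular-orbit relation v² = μ/r at r = 8571 km: μ = v²r = (3.038)² × 8571 = 79105.6 km³/s².
Semi-major axis of the transfer orbit: a_t = (35050 + 8571)/2 = 21810.5 km.
Circular speed at r₁: v₁ = √(μ/r₁) = √(79105.6/35050) = 1.5023 km/s.
On the transfer ellipse at r₁, vis-viva gives v_a = √[μ(2/r₁ − 1/a_t)] = 0.94176 km/s.
First burn Δv₁ = |v_a − v₁| = 0.5605 km/s.
At r₂, v₂ = √(μ/r₂) = 3.0380 km/s.
Transfer-orbit speed at r₂: v_p = √[μ(2/r₂ − 1/a_t)] = 3.8512 km/s.
Second burn Δv₂ = |v₂ − v_p| = 0.8132 km/s.
Total Δv = Δv₁ + Δv₂ = 1.374 km/s.

Δv = 1.374 km/s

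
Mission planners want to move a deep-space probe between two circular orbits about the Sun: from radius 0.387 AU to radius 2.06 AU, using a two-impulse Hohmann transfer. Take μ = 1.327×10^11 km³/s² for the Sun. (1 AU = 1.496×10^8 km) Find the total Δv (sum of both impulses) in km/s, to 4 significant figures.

In km: r₁ = 0.387 × 1.496×10^8 = 5.78952×10^7 km; r₂ = 2.06 × 1.496×10^8 = 3.08176×10^8 km.
Semi-major axis of the transfer orbit: a_t = (5.78952×10^7 + 3.08176×10^8)/2 = 1.830356×10^8 km.
Circular speed at r₁: v₁ = √(μ/r₁) = √(1.327×10^11/5.78952×10^7) = 47.876 km/s.
Transfer-orbit speed at r₁ (vis-viva): v_p = √[μ(2/r₁ − 1/a_t)] = 62.122 km/s.
First burn Δv₁ = |v_p − v₁| = 14.25 km/s.
Circular speed at r₂: v₂ = √(μ/r₂) = 20.75 km/s.
Transfer-orbit speed at r₂: v_a = √[μ(2/r₂ − 1/a_t)] = 11.67 km/s.
Second burn Δv₂ = |v₂ − v_a| = 9.080 km/s.
Total Δv = Δv₁ + Δv₂ = 23.33 km/s.

Δv = 23.33 km/s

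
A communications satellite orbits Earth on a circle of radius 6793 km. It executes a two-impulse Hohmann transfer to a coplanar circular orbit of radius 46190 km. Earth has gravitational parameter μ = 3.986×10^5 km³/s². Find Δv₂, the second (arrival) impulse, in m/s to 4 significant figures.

Semi-major axis of the transfer orbit: a_t = (6793 + 46190)/2 = 26491.5 km.
Circular speed at r = 46190 km: v_c = √(μ/r) = 2.938 km/s.
Vis-viva on the transfer ellipse at r = 46190 km gives v_t = √[μ(2/r − 1/a_t)] = 1.488 km/s.
Δv₂ = |v_t − v_c| = |1.488 − 2.938| = 1.450 km/s.

Δv₂ = 1450 m/s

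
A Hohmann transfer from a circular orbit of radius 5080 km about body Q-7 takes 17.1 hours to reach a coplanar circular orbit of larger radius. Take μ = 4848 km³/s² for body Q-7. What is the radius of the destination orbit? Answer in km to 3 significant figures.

r₂ = 19500 km

Transfer time t = 17.1 hours = 61560 s, and t = π√(a_t³/μ).
So a_t = (μ t²/π²)^(1/3) = (4848 × (61560)² / π²)^(1/3) = 12301 km.
Since a_t = (r₁ + r₂)/2, r₂ = 2a_t − r₁ = 2×12301 − 5080 = 19522 km.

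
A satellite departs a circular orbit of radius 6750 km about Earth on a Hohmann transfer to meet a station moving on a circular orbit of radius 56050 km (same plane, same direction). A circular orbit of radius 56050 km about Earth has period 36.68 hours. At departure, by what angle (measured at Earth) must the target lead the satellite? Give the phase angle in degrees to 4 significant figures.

φ = 104.5°

From Kepler's third law T² = 4π²r³/μ at r = 56050 km, T = 36.68 hours = 36.68 × 3600 s = 1.32048×10^5 s: μ = 4π²r³/T² = 3.98679×10^5 km³/s².
Semi-major axis of the transfer orbit: a_t = (6750 + 56050)/2 = 31400 km.
Transfer time t = π√(a_t³/μ) = 27684 s.
Target angular speed ω₂ = √(μ/r₂³) = 4.7583×10^-5 rad/s.
Angle swept by the target during transfer: ω₂·t = 1.3173 rad = 75.48°.
The satellite traverses 180° on the transfer ellipse, so the target must lead by 180° − 75.48° = 104.5°.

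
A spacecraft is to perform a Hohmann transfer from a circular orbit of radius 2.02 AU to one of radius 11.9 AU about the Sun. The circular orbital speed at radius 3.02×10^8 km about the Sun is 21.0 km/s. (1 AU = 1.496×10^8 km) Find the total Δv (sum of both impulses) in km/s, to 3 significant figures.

Δv = 10.4 km/s

From the circular-orbit relation v² = μ/r at r = 3.02×10^8 km: μ = v²r = (21.0)² × 3.02×10^8 = 1.33182×10^11 km³/s².
In km: r₁ = 2.02 × 1.496×10^8 = 3.02192×10^8 km; r₂ = 11.9 × 1.496×10^8 = 1.78024×10^9 km.
Semi-major axis of the transfer orbit: a_t = (3.02192×10^8 + 1.78024×10^9)/2 = 1.041216×10^9 km.
At r₁ the circular-orbit speed is v₁ = √(μ/r₁) = 20.993 km/s.
Transfer-orbit speed at r₁ (vis-viva): v_p = √[μ(2/r₁ − 1/a_t)] = 27.450 km/s.
First burn Δv₁ = |v_p − v₁| = 6.457 km/s.
Circular speed at r₂: v₂ = √(μ/r₂) = 8.6494 km/s.
Transfer-orbit speed at r₂: v_a = √[μ(2/r₂ − 1/a_t)] = 4.6597 km/s.
Second burn Δv₂ = |v₂ − v_a| = 3.990 km/s.
Total Δv = Δv₁ + Δv₂ = 10.45 km/s.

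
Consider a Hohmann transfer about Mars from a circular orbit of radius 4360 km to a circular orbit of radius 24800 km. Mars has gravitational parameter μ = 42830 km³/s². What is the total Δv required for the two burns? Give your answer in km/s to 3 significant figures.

Semi-major axis of the transfer orbit: a_t = (4360 + 24800)/2 = 14580 km.
At r₁ the circular-orbit speed is v₁ = √(μ/r₁) = 3.1342 km/s.
Transfer-orbit speed at r₁ (vis-viva): v_p = √[μ(2/r₁ − 1/a_t)] = 4.0877 km/s.
First burn Δv₁ = |v_p − v₁| = 0.9535 km/s.
At r₂, v₂ = √(μ/r₂) = 1.31416 km/s.
Transfer-orbit speed at r₂: v_a = √[μ(2/r₂ − 1/a_t)] = 0.718642 km/s.
Second burn Δv₂ = |v₂ − v_a| = 0.5955 km/s.
Total Δv = Δv₁ + Δv₂ = 1.549 km/s.

Δv = 1.55 km/s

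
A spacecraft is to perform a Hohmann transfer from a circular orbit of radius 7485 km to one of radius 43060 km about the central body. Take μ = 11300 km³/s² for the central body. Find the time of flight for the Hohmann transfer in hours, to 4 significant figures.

Semi-major axis of the transfer orbit: a_t = (7485 + 43060)/2 = 25272.5 km.
Transfer time t = π√(a_t³/μ) = π√((25272.5)³ / 11300) = 1.1874×10^5 s.
Converting: 1.1874×10^5 s ÷ 3600 s/hour = 32.98 hours.

t = 32.98 hours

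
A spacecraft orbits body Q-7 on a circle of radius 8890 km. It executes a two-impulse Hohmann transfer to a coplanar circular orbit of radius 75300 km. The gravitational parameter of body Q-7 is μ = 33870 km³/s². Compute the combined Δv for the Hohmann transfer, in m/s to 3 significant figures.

Δv = 1020 m/s

Semi-major axis of the transfer orbit: a_t = (8890 + 75300)/2 = 42095 km.
At r₁ the circular-orbit speed is v₁ = √(μ/r₁) = 1.9519 km/s.
On the transfer ellipse at r₁, vis-viva equation gives v_p = √[μ(2/r₁ − 1/a_t)] = 2.6106 km/s.
First burn Δv₁ = |v_p − v₁| = 0.6587 km/s.
At r₂, v₂ = √(μ/r₂) = 0.6707 km/s.
Transfer-orbit speed at r₂: v_a = √[μ(2/r₂ − 1/a_t)] = 0.3082 km/s.
Second burn Δv₂ = |v₂ − v_a| = 0.3625 km/s.
Total Δv = Δv₁ + Δv₂ = 1.021 km/s.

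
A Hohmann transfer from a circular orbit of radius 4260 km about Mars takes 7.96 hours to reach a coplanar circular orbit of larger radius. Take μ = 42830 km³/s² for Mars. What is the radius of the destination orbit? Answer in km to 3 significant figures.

Transfer time t = 7.96 hours = 28656 s, and t = π√(a_t³/μ).
So a_t = (μ t²/π²)^(1/3) = (42830 × (28656)² / π²)^(1/3) = 15274 km.
Since a_t = (r₁ + r₂)/2, r₂ = 2a_t − r₁ = 2×15274 − 4260 = 26288 km.

r₂ = 26300 km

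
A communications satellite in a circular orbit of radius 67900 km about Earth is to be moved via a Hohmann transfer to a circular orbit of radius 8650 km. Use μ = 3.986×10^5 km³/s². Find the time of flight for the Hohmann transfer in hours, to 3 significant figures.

t = 10.4 hours

Transfer-ellipse semi-major axis a_t = (r₁ + r₂)/2 = (67900 + 8650)/2 = 38275 km.
By Kepler's third law the transfer-orbit period is T = 2π√(a_t³/μ), so t = T/2 = 37261 s.
Converting: 37261 s ÷ 3600 s/hour = 10.4 hours.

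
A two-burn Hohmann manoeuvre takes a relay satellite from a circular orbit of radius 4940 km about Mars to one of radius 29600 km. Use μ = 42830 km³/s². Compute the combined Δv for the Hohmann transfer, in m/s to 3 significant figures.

Δv = 1470 m/s

The Hohmann ellipse has a_t = (r₁ + r₂)/2 = 17270 km.
At r₁ the circular-orbit speed is v₁ = √(μ/r₁) = 2.9445 km/s.
On the transfer ellipse at r₁, vis-viva equation gives v_p = √[μ(2/r₁ − 1/a_t)] = 3.8549 km/s.
First burn Δv₁ = |v_p − v₁| = 0.9104 km/s.
At r₂, v₂ = √(μ/r₂) = 1.202896 km/s.
Transfer-orbit speed at r₂: v_a = √[μ(2/r₂ − 1/a_t)] = 0.6433473 km/s.
Second burn Δv₂ = |v₂ − v_a| = 0.5595 km/s.
Δv = Δv₁ + Δv₂ = 0.9104 + 0.5595 = 1.470 km/s.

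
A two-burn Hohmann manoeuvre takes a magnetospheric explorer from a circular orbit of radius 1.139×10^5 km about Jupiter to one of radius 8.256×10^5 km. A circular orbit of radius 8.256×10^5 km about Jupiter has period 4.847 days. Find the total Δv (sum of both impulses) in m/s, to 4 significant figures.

From Kepler's third law T² = 4π²r³/μ at r = 8.256×10^5 km, T = 4.847 days = 4.847 × 86400 s = 4.187808×10^5 s: μ = 4π²r³/T² = 1.26676×10^8 km³/s².
Semi-major axis of the transfer orbit: a_t = (1.139×10^5 + 8.256×10^5)/2 = 4.6975×10^5 km.
At r₁ the circular-orbit speed is v₁ = √(μ/r₁) = 33.35 km/s.
On the transfer ellipse at r₁, v² = μ(2/r − 1/a) gives v_p = √[μ(2/r₁ − 1/a_t)] = 44.21 km/s.
First burn Δv₁ = |v_p − v₁| = 10.86 km/s.
Circular speed at r₂: v₂ = √(μ/r₂) = 12.3869 km/s.
Transfer-orbit speed at r₂: v_a = √[μ(2/r₂ − 1/a_t)] = 6.09946 km/s.
Second burn Δv₂ = |v₂ − v_a| = 6.287 km/s.
Δv = Δv₁ + Δv₂ = 10.86 + 6.287 = 17.15 km/s.

Δv = 17150 m/s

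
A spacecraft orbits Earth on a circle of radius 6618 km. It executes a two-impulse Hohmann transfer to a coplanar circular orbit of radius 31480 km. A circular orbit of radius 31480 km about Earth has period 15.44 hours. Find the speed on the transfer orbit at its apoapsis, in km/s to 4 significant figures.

v = 2.097 km/s

From Kepler's third law T² = 4π²r³/μ at r = 31480 km, T = 15.44 hours = 15.44 × 3600 s = 55584 s: μ = 4π²r³/T² = 3.98625×10^5 km³/s².
Semi-major axis of the transfer orbit: a_t = (6618 + 31480)/2 = 19049 km.
At apoapsis, r = 31480 km.
From the vis-viva equation, v = √[μ(2/r − 1/a_t)] = 2.097 km/s.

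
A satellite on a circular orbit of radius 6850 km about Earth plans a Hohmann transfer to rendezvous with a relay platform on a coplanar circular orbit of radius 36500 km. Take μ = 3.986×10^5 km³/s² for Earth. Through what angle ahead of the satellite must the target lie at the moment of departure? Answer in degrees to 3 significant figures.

The Hohmann ellipse has a_t = (r₁ + r₂)/2 = 21675 km.
The half-period of the transfer ellipse is t = π√(a_t³/μ) = 15878.9 s.
Target angular speed ω₂ = √(μ/r₂³) = 9.05377×10^-5 rad/s.
Angle swept by the target during transfer: ω₂·t = 1.4376 rad = 82.37°.
Arrival is 180° from departure on the ellipse, so φ = 180° − 82.37° = 97.6°.

φ = 97.6°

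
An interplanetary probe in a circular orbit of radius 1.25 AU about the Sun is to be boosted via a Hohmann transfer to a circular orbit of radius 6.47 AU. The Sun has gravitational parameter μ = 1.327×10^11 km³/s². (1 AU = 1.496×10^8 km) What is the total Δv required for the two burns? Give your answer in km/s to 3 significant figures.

In km: r₁ = 1.25 × 1.496×10^8 = 1.870×10^8 km; r₂ = 6.47 × 1.496×10^8 = 9.67912×10^8 km.
Semi-major axis of the transfer orbit: a_t = (1.870×10^8 + 9.67912×10^8)/2 = 5.77456×10^8 km.
Circular speed at r₁: v₁ = √(μ/r₁) = √(1.327×10^11/1.870×10^8) = 26.64 km/s.
Transfer-orbit speed at r₁ (vis-viva equation): v_p = √[μ(2/r₁ − 1/a_t)] = 34.49 km/s.
First burn Δv₁ = |v_p − v₁| = 7.850 km/s.
Circular speed at r₂: v₂ = √(μ/r₂) = 11.709 km/s.
Transfer-orbit speed at r₂: v_a = √[μ(2/r₂ − 1/a_t)] = 6.6631 km/s.
Second burn Δv₂ = |v₂ − v_a| = 5.046 km/s.
Total Δv = Δv₁ + Δv₂ = 12.90 km/s.

Δv = 12.9 km/s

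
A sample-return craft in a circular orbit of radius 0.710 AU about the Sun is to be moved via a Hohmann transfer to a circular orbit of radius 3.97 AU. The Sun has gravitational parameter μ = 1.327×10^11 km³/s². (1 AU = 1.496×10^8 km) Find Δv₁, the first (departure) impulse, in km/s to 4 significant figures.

Δv₁ = 10.69 km/s

In km: r₁ = 0.710 × 1.496×10^8 = 1.06216×10^8 km; r₂ = 3.97 × 1.496×10^8 = 5.93912×10^8 km.
Transfer-ellipse semi-major axis a_t = (r₁ + r₂)/2 = (1.06216×10^8 + 5.93912×10^8)/2 = 3.50064×10^8 km.
Circular speed at r = 1.06216×10^8 km: v_c = √(μ/r) = 35.35 km/s.
Vis-viva on the transfer ellipse at r = 1.06216×10^8 km gives v_t = √[μ(2/r − 1/a_t)] = 46.04 km/s.
Δv₁ = |v_t − v_c| = |46.04 − 35.35| = 10.69 km/s.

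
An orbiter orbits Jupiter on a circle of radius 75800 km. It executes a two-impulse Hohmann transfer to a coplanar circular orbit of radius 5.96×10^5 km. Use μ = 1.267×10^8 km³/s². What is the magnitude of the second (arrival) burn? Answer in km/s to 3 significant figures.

Δv₂ = 7.65 km/s

The Hohmann ellipse has a_t = (r₁ + r₂)/2 = 3.359×10^5 km.
Circular speed at r = 5.960×10^5 km: v_c = √(μ/r) = 14.58 km/s.
Vis-viva on the transfer ellipse at r = 5.960×10^5 km gives v_t = √[μ(2/r − 1/a_t)] = 6.926 km/s.
Δv₂ = |v_t − v_c| = |6.926 − 14.58| = 7.654 km/s.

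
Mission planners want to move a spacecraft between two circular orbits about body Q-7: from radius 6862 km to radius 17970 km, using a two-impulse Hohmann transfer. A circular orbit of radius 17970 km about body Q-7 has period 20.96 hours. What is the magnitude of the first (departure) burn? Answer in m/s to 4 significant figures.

From Kepler's third law T² = 4π²r³/μ at r = 17970 km, T = 20.96 hours = 20.96 × 3600 s = 75456 s: μ = 4π²r³/T² = 40236.1 km³/s².
The Hohmann ellipse has a_t = (r₁ + r₂)/2 = 12416 km.
Circular speed at r = 6862 km: v_c = √(μ/r) = 2.4215 km/s.
Vis-viva on the transfer ellipse at r = 6862 km gives v_t = √[μ(2/r − 1/a_t)] = 2.9132 km/s.
Δv₁ = |v_t − v_c| = |2.9132 − 2.4215| = 0.4917 km/s.

Δv₁ = 491.7 m/s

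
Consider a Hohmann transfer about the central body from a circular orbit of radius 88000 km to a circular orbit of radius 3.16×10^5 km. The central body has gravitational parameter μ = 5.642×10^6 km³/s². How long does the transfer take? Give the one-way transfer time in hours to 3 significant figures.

The Hohmann ellipse has a_t = (r₁ + r₂)/2 = 2.020×10^5 km.
Transfer time t = π√(a_t³/μ) = π√((2.020×10^5)³ / 5.642×10^6) = 1.201×10^5 s.
Converting: 1.201×10^5 s ÷ 3600 s/hour = 33.4 hours.

t = 33.4 hours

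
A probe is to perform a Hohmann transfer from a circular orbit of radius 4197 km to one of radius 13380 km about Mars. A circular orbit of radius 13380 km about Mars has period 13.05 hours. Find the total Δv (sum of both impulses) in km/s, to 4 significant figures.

From Kepler's third law T² = 4π²r³/μ at r = 13380 km, T = 13.05 hours = 13.05 × 3600 s = 46980 s: μ = 4π²r³/T² = 42845.2 km³/s².
The Hohmann ellipse has a_t = (r₁ + r₂)/2 = 8788.5 km.
Circular speed at r₁: v₁ = √(μ/r₁) = √(42845.2/4197) = 3.1951 km/s.
Transfer-orbit speed at r₁ (v² = μ(2/r − 1/a)): v_p = √[μ(2/r₁ − 1/a_t)] = 3.9423 km/s.
First burn Δv₁ = |v_p − v₁| = 0.7472 km/s.
At r₂, v₂ = √(μ/r₂) = 1.78946 km/s.
Transfer-orbit speed at r₂: v_a = √[μ(2/r₂ − 1/a_t)] = 1.23662 km/s.
Second burn Δv₂ = |v₂ − v_a| = 0.5528 km/s.
Δv = Δv₁ + Δv₂ = 0.7472 + 0.5528 = 1.300 km/s.

Δv = 1.300 km/s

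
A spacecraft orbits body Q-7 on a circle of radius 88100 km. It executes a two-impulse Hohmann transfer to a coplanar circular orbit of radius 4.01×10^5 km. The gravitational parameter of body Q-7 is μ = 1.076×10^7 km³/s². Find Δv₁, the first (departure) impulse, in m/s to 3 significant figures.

Semi-major axis of the transfer orbit: a_t = (88100 + 4.010×10^5)/2 = 2.4455×10^5 km.
Circular speed at r = 88100 km: v_c = √(μ/r) = 11.05 km/s.
Vis-viva on the transfer ellipse at r = 88100 km gives v_t = √[μ(2/r − 1/a_t)] = 14.15 km/s.
Δv₁ = |v_t − v_c| = |14.15 − 11.05| = 3.100 km/s.

Δv₁ = 3100 m/s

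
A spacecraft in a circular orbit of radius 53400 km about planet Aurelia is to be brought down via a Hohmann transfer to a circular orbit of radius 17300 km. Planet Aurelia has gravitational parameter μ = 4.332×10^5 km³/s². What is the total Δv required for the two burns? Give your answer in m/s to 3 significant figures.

Transfer-ellipse semi-major axis a_t = (r₁ + r₂)/2 = (53400 + 17300)/2 = 35350 km.
At r₁ the circular-orbit speed is v₁ = √(μ/r₁) = 2.8482 km/s.
On the transfer ellipse at r₁, v² = μ(2/r − 1/a) gives v_a = √[μ(2/r₁ − 1/a_t)] = 1.9925 km/s.
First burn Δv₁ = |v_a − v₁| = 0.8557 km/s.
At r₂, v₂ = √(μ/r₂) = 5.004 km/s.
Transfer-orbit speed at r₂: v_p = √[μ(2/r₂ − 1/a_t)] = 6.150 km/s.
Second burn Δv₂ = |v₂ − v_p| = 1.146 km/s.
Total Δv = Δv₁ + Δv₂ = 2.002 km/s.

Δv = 2000 m/s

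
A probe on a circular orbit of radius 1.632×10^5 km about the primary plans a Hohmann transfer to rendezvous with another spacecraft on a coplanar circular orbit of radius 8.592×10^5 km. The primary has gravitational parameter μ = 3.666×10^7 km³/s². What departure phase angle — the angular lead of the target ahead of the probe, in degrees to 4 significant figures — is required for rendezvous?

The Hohmann ellipse has a_t = (r₁ + r₂)/2 = 5.112×10^5 km.
The half-period of the transfer ellipse is t = π√(a_t³/μ) = 1.89644×10^5 s.
The target's mean motion on its circular orbit is ω₂ = √(μ/r₂³) = 7.60247×10^-6 rad/s.
Angle swept by the target during transfer: ω₂·t = 1.4418 rad = 82.61°.
Arrival is 180° from departure on the ellipse, so φ = 180° − 82.61° = 97.39°.

φ = 97.39°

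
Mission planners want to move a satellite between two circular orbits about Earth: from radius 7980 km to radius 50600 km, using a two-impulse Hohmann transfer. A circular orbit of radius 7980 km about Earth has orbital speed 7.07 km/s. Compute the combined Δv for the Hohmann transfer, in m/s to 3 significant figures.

From the circular-orbit relation v² = μ/r at r = 7980 km: μ = v²r = (7.07)² × 7980 = 3.98880×10^5 km³/s².
Semi-major axis of the transfer orbit: a_t = (7980 + 50600)/2 = 29290 km.
At r₁ the circular-orbit speed is v₁ = √(μ/r₁) = 7.070 km/s.
On the transfer ellipse at r₁, vis-viva equation gives v_p = √[μ(2/r₁ − 1/a_t)] = 9.293 km/s.
First burn Δv₁ = |v_p − v₁| = 2.223 km/s.
Circular speed at r₂: v₂ = √(μ/r₂) = 2.808 km/s.
Transfer-orbit speed at r₂: v_a = √[μ(2/r₂ − 1/a_t)] = 1.466 km/s.
Second burn Δv₂ = |v₂ − v_a| = 1.342 km/s.
Δv = Δv₁ + Δv₂ = 2.223 + 1.342 = 3.565 km/s.

Δv = 3560 m/s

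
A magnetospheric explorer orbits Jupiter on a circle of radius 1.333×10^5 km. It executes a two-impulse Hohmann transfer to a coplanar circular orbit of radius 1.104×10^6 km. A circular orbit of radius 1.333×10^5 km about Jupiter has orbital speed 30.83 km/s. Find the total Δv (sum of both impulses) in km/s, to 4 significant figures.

Δv = 16.09 km/s

From the circular-orbit relation v² = μ/r at r = 1.333×10^5 km: μ = v²r = (30.83)² × 1.333×10^5 = 1.26700×10^8 km³/s².
Semi-major axis of the transfer orbit: a_t = (1.333×10^5 + 1.104×10^6)/2 = 6.1865×10^5 km.
Circular speed at r₁: v₁ = √(μ/r₁) = √(1.26700×10^8/1.333×10^5) = 30.83 km/s.
Transfer-orbit speed at r₁ (vis-viva): v_p = √[μ(2/r₁ − 1/a_t)] = 41.18 km/s.
First burn Δv₁ = |v_p − v₁| = 10.35 km/s.
At r₂, v₂ = √(μ/r₂) = 10.713 km/s.
Transfer-orbit speed at r₂: v_a = √[μ(2/r₂ − 1/a_t)] = 4.9728 km/s.
Second burn Δv₂ = |v₂ − v_a| = 5.740 km/s.
Δv = Δv₁ + Δv₂ = 10.35 + 5.740 = 16.09 km/s.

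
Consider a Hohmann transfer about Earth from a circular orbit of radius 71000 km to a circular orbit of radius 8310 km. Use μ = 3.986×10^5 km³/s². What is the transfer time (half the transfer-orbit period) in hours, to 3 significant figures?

t = 10.9 hours

Semi-major axis of the transfer orbit: a_t = (71000 + 8310)/2 = 39655 km.
By Kepler's third law the transfer-orbit period is T = 2π√(a_t³/μ), so t = T/2 = 39290 s.
Converting: 39290 s ÷ 3600 s/hour = 10.9 hours.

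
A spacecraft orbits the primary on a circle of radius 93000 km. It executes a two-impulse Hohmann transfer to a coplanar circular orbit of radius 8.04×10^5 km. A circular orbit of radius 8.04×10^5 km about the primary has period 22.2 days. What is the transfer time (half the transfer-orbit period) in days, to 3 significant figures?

From Kepler's third law T² = 4π²r³/μ at r = 8.04×10^5 km, T = 22.2 days = 22.2 × 86400 s = 1.91808×10^6 s: μ = 4π²r³/T² = 5.57692×10^6 km³/s².
Transfer-ellipse semi-major axis a_t = (r₁ + r₂)/2 = (93000 + 8.040×10^5)/2 = 4.485×10^5 km.
Transfer time t = π√(a_t³/μ) = π√((4.485×10^5)³ / 5.57692×10^6) = 3.9957×10^5 s.
Converting: 3.9957×10^5 s ÷ 86400 s/day = 4.62 days.

t = 4.62 days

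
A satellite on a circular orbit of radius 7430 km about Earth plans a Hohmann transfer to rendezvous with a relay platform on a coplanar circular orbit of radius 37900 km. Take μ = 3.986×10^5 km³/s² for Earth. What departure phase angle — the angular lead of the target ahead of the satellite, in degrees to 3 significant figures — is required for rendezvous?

The Hohmann ellipse has a_t = (r₁ + r₂)/2 = 22665 km.
Transfer time t = π√(a_t³/μ) = 16979 s.
The target's mean motion on its circular orbit is ω₂ = √(μ/r₂³) = 8.5568×10^-5 rad/s.
Angle swept by the target during transfer: ω₂·t = 1.45286 rad = 83.24°.
The satellite traverses 180° on the transfer ellipse, so the target must lead by 180° − 83.24° = 96.8°.

φ = 96.8°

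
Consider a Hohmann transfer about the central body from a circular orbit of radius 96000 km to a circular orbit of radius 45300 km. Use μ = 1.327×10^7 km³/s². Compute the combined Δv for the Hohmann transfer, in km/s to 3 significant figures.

Δv = 5.18 km/s

Semi-major axis of the transfer orbit: a_t = (96000 + 45300)/2 = 70650 km.
Circular speed at r₁: v₁ = √(μ/r₁) = √(1.327×10^7/96000) = 11.7571 km/s.
Transfer-orbit speed at r₁ (v² = μ(2/r − 1/a)): v_a = √[μ(2/r₁ − 1/a_t)] = 9.41440 km/s.
First burn Δv₁ = |v_a − v₁| = 2.3427 km/s.
At r₂, v₂ = √(μ/r₂) = 17.1154 km/s.
Transfer-orbit speed at r₂: v_p = √[μ(2/r₂ − 1/a_t)] = 19.9511 km/s.
Second burn Δv₂ = |v₂ − v_p| = 2.8357 km/s.
Total Δv = Δv₁ + Δv₂ = 5.178 km/s.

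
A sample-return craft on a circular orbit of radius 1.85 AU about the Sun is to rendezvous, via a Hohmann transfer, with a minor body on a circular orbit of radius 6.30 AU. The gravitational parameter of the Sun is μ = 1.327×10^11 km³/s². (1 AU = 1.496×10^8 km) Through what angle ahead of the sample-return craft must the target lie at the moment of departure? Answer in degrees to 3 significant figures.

φ = 86.4°

In km: r₁ = 1.85 × 1.496×10^8 = 2.7676×10^8 km; r₂ = 6.30 × 1.496×10^8 = 9.4248×10^8 km.
The Hohmann ellipse has a_t = (r₁ + r₂)/2 = 6.0962×10^8 km.
Transfer time t = π√(a_t³/μ) = 1.2981×10^8 s.
The target's mean motion on its circular orbit is ω₂ = √(μ/r₂³) = 1.2590×10^-8 rad/s.
Angle swept by the target during transfer: ω₂·t = 1.6343 rad = 93.64°.
The sample-return craft traverses 180° on the transfer ellipse, so the target must lead by 180° − 93.64° = 86.4°.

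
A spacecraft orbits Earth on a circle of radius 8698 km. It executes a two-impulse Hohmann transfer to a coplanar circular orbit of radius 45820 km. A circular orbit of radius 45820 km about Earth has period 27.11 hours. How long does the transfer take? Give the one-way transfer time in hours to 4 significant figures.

t = 6.220 hours

From Kepler's third law T² = 4π²r³/μ at r = 45820 km, T = 27.11 hours = 27.11 × 3600 s = 97596 s: μ = 4π²r³/T² = 3.98714×10^5 km³/s².
The Hohmann ellipse has a_t = (r₁ + r₂)/2 = 27259 km.
Half the transfer-orbit period gives t = π√(a_t³/μ) = 22392 s.
Converting: 22392 s ÷ 3600 s/hour = 6.220 hours.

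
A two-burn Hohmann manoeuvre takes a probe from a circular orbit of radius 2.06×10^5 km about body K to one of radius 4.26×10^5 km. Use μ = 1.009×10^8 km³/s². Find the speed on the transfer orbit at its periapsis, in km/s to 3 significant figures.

v = 25.7 km/s

Transfer-ellipse semi-major axis a_t = (r₁ + r₂)/2 = (2.060×10^5 + 4.260×10^5)/2 = 3.160×10^5 km.
The periapsis of the transfer ellipse is at r = 2.060×10^5 km.
From the vis-viva equation, v = √[μ(2/r − 1/a_t)] = 25.70 km/s.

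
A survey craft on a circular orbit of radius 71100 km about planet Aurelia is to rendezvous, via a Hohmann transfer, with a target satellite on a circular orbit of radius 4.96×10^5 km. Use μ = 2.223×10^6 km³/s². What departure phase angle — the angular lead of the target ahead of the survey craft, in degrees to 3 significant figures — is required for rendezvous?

The Hohmann ellipse has a_t = (r₁ + r₂)/2 = 2.8355×10^5 km.
The half-period of the transfer ellipse is t = π√(a_t³/μ) = 3.1814×10^5 s.
The target's mean motion on its circular orbit is ω₂ = √(μ/r₂³) = 4.2682×10^-6 rad/s.
Angle swept by the target during transfer: ω₂·t = 1.3579 rad = 77.80°.
Arrival is 180° from departure on the ellipse, so φ = 180° − 77.80° = 102°.

φ = 102°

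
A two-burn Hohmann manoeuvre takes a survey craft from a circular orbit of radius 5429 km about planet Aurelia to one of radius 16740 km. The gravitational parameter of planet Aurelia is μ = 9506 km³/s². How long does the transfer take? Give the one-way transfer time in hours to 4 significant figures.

t = 10.45 hours

Transfer-ellipse semi-major axis a_t = (r₁ + r₂)/2 = (5429 + 16740)/2 = 11084.5 km.
Transfer time t = π√(a_t³/μ) = π√((11084.5)³ / 9506) = 37603 s.
Converting: 37603 s ÷ 3600 s/hour = 10.45 hours.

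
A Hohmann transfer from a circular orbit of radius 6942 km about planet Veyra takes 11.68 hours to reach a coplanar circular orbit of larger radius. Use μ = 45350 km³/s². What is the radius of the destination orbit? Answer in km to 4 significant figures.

r₂ = 33260 km

Transfer time t = 11.68 hours = 42048 s, and t = π√(a_t³/μ).
So a_t = (μ t²/π²)^(1/3) = (45350 × (42048)² / π²)^(1/3) = 20103 km.
Since a_t = (r₁ + r₂)/2, r₂ = 2a_t − r₁ = 2×20103 − 6942 = 33264 km.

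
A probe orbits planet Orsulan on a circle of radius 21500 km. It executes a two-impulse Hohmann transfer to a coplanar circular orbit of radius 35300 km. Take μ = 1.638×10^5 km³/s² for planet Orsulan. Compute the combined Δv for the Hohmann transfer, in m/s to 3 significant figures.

Δv = 597 m/s

The Hohmann ellipse has a_t = (r₁ + r₂)/2 = 28400 km.
At r₁ the circular-orbit speed is v₁ = √(μ/r₁) = 2.76018 km/s.
On the transfer ellipse at r₁, vis-viva equation gives v_p = √[μ(2/r₁ − 1/a_t)] = 3.07727 km/s.
First burn Δv₁ = |v_p − v₁| = 0.317090 km/s.
Circular speed at r₂: v₂ = √(μ/r₂) = 2.1541185 km/s.
Transfer-orbit speed at r₂: v_a = √[μ(2/r₂ − 1/a_t)] = 1.8742592 km/s.
Second burn Δv₂ = |v₂ − v_a| = 0.279859 km/s.
Total Δv = Δv₁ + Δv₂ = 0.5969 km/s.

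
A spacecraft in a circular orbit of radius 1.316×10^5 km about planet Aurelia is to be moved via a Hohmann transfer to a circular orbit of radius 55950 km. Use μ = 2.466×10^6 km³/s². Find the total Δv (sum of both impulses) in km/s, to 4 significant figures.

Δv = 2.211 km/s

The Hohmann ellipse has a_t = (r₁ + r₂)/2 = 93775 km.
At r₁ the circular-orbit speed is v₁ = √(μ/r₁) = 4.3288 km/s.
Transfer-orbit speed at r₁ (vis-viva): v_a = √[μ(2/r₁ − 1/a_t)] = 3.3437 km/s.
First burn Δv₁ = |v_a − v₁| = 0.9851 km/s.
At r₂, v₂ = √(μ/r₂) = 6.639 km/s.
Transfer-orbit speed at r₂: v_p = √[μ(2/r₂ − 1/a_t)] = 7.865 km/s.
Second burn Δv₂ = |v₂ − v_p| = 1.226 km/s.
Δv = Δv₁ + Δv₂ = 0.9851 + 1.226 = 2.211 km/s.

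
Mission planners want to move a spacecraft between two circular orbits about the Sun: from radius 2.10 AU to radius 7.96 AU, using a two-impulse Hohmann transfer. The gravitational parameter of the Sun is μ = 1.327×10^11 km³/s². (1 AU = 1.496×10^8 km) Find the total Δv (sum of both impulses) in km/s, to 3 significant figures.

In km: r₁ = 2.10 × 1.496×10^8 = 3.1416×10^8 km; r₂ = 7.96 × 1.496×10^8 = 1.190816×10^9 km.
Transfer-ellipse semi-major axis a_t = (r₁ + r₂)/2 = (3.1416×10^8 + 1.190816×10^9)/2 = 7.52488×10^8 km.
At r₁ the circular-orbit speed is v₁ = √(μ/r₁) = 20.552 km/s.
On the transfer ellipse at r₁, vis-viva gives v_p = √[μ(2/r₁ − 1/a_t)] = 25.854 km/s.
First burn Δv₁ = |v_p − v₁| = 5.302 km/s.
At r₂, v₂ = √(μ/r₂) = 10.556 km/s.
Transfer-orbit speed at r₂: v_a = √[μ(2/r₂ − 1/a_t)] = 6.8209 km/s.
Second burn Δv₂ = |v₂ − v_a| = 3.735 km/s.
Δv = Δv₁ + Δv₂ = 5.302 + 3.735 = 9.037 km/s.

Δv = 9.04 km/s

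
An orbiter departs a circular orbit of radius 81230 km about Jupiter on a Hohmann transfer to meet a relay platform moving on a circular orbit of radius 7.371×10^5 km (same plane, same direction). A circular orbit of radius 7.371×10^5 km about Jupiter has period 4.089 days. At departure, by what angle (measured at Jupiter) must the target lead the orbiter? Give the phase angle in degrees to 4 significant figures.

From Kepler's third law T² = 4π²r³/μ at r = 7.371×10^5 km, T = 4.089 days = 4.089 × 86400 s = 3.532896×10^5 s: μ = 4π²r³/T² = 1.26671×10^8 km³/s².
Semi-major axis of the transfer orbit: a_t = (81230 + 7.371×10^5)/2 = 4.09165×10^5 km.
The half-period of the transfer ellipse is t = π√(a_t³/μ) = 73057 s.
Target angular speed ω₂ = √(μ/r₂³) = 1.7785×10^-5 rad/s.
Angle swept by the target during transfer: ω₂·t = 1.2993 rad = 74.44°.
The orbiter traverses 180° on the transfer ellipse, so the target must lead by 180° − 74.44° = 105.6°.

φ = 105.6°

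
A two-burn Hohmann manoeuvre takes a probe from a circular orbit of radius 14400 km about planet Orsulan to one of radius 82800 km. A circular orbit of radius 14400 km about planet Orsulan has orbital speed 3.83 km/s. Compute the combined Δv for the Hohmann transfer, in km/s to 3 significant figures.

Δv = 1.90 km/s

From the circular-orbit relation v² = μ/r at r = 14400 km: μ = v²r = (3.83)² × 14400 = 2.11232×10^5 km³/s².
Semi-major axis of the transfer orbit: a_t = (14400 + 82800)/2 = 48600 km.
Circular speed at r₁: v₁ = √(μ/r₁) = √(2.11232×10^5/14400) = 3.830 km/s.
Transfer-orbit speed at r₁ (vis-viva equation): v_p = √[μ(2/r₁ − 1/a_t)] = 4.999 km/s.
First burn Δv₁ = |v_p − v₁| = 1.169 km/s.
At r₂, v₂ = √(μ/r₂) = 1.5972 km/s.
Transfer-orbit speed at r₂: v_a = √[μ(2/r₂ − 1/a_t)] = 0.86942 km/s.
Second burn Δv₂ = |v₂ − v_a| = 0.7278 km/s.
Δv = Δv₁ + Δv₂ = 1.169 + 0.7278 = 1.897 km/s.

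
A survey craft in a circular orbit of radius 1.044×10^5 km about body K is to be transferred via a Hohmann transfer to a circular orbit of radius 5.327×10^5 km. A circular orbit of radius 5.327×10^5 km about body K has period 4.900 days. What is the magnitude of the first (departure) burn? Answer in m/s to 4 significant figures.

From Kepler's third law T² = 4π²r³/μ at r = 5.327×10^5 km, T = 4.900 days = 4.900 × 86400 s = 4.2336×10^5 s: μ = 4π²r³/T² = 3.32957×10^7 km³/s².
Transfer-ellipse semi-major axis a_t = (r₁ + r₂)/2 = (1.044×10^5 + 5.327×10^5)/2 = 3.1855×10^5 km.
On the circular orbit at r = 1.044×10^5 km, v_c = √(μ/r) = 17.8585 km/s.
Vis-viva on the transfer ellipse at r = 1.044×10^5 km gives v_t = √[μ(2/r − 1/a_t)] = 23.0939 km/s.
Δv₁ = |v_t − v_c| = |23.0939 − 17.8585| = 5.235 km/s.

Δv₁ = 5235 m/s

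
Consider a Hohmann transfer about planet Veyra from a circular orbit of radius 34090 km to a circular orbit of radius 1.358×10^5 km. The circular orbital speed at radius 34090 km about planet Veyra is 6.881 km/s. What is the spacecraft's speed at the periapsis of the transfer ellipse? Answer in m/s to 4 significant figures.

From the circular-orbit relation v² = μ/r at r = 34090 km: μ = v²r = (6.881)² × 34090 = 1.61410×10^6 km³/s².
The Hohmann ellipse has a_t = (r₁ + r₂)/2 = 84945 km.
The periapsis of the transfer ellipse is at r = 34090 km.
Vis-viva: v = √[μ(2/r − 1/a_t)] = √[1.61410×10^6 × (2/34090 − 1/84945)] = 8.700 km/s.

v = 8700 m/s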